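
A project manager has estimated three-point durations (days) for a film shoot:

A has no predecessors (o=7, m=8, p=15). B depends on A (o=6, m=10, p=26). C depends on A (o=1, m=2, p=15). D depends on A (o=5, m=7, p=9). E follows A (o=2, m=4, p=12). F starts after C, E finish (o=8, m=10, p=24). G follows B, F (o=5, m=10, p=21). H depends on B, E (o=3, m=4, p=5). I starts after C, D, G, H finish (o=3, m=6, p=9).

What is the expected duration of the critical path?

te_A = (7 + 4·8 + 15)/6 = 54/6 = 9
te_B = (6 + 4·10 + 26)/6 = 72/6 = 12
te_C = (1 + 4·2 + 15)/6 = 24/6 = 4
te_D = (5 + 4·7 + 9)/6 = 42/6 = 7
te_E = (2 + 4·4 + 12)/6 = 30/6 = 5
te_F = (8 + 4·10 + 24)/6 = 72/6 = 12
te_G = (5 + 4·10 + 21)/6 = 66/6 = 11
te_H = (3 + 4·4 + 5)/6 = 24/6 = 4
te_I = (3 + 4·6 + 9)/6 = 36/6 = 6

Forward pass:
ES_A = 0; EF_A = 9
ES_B = 9; EF_B = 9+12 = 21
ES_C = 9; EF_C = 9+4 = 13
ES_D = 9; EF_D = 9+7 = 16
ES_E = 9; EF_E = 9+5 = 14
ES_F = max(EF_C=13, EF_E=14) = 14; EF_F = 14+12 = 26
ES_G = max(EF_B=21, EF_F=26) = 26; EF_G = 26+11 = 37
ES_H = max(EF_B=21, EF_E=14) = 21; EF_H = 21+4 = 25
ES_I = max(EF_C=13, EF_D=16, EF_G=37, EF_H=25) = 37; EF_I = 37+6 = 43
Expected project duration μ = 43 days. Critical path: A → E → F → G → I.

43 days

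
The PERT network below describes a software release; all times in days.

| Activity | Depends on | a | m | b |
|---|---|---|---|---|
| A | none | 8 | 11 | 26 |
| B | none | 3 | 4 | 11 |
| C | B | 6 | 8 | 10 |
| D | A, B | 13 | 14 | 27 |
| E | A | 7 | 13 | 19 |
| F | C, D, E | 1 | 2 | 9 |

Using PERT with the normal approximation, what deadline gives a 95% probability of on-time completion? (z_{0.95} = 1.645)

38.6 days

te_A = (8 + 4·11 + 26)/6 = 78/6 = 13; σ²_A = ((26−8)/6)² = 9.000
te_B = (3 + 4·4 + 11)/6 = 30/6 = 5; σ²_B = ((11−3)/6)² = 1.778
te_C = (6 + 4·8 + 10)/6 = 48/6 = 8; σ²_C = ((10−6)/6)² = 0.444
te_D = (13 + 4·14 + 27)/6 = 96/6 = 16; σ²_D = ((27−13)/6)² = 5.444
te_E = (7 + 4·13 + 19)/6 = 78/6 = 13; σ²_E = ((19−7)/6)² = 4.000
te_F = (1 + 4·2 + 9)/6 = 18/6 = 3; σ²_F = ((9−1)/6)² = 1.778

Forward pass:
ES_A = 0; EF_A = 13
ES_B = 0; EF_B = 5
ES_C = 5; EF_C = 5+8 = 13
ES_D = max(EF_A=13, EF_B=5) = 13; EF_D = 13+16 = 29
ES_E = 13; EF_E = 13+13 = 26
ES_F = max(EF_C=13, EF_D=29, EF_E=26) = 29; EF_F = 29+3 = 32
Expected project duration μ = 32 days. Critical path: A → D → F.

Variance along critical path = 9.000 + 5.444 + 1.778 = 16.222; σ = 4.028 days.
D = μ + z·σ = 32 + 1.645·4.028 = 38.6 days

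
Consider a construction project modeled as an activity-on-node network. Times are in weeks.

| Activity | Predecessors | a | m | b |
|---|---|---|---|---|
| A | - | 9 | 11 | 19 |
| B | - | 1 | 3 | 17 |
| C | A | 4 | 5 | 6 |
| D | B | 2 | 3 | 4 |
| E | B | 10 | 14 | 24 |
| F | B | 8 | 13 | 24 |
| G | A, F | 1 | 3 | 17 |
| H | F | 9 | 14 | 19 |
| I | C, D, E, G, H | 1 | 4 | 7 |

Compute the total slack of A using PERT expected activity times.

16 weeks

te_A = (9 + 4·11 + 19)/6 = 72/6 = 12
te_B = (1 + 4·3 + 17)/6 = 30/6 = 5
te_C = (4 + 4·5 + 6)/6 = 30/6 = 5
te_D = (2 + 4·3 + 4)/6 = 18/6 = 3
te_E = (10 + 4·14 + 24)/6 = 90/6 = 15
te_F = (8 + 4·13 + 24)/6 = 84/6 = 14
te_G = (1 + 4·3 + 17)/6 = 30/6 = 5
te_H = (9 + 4·14 + 19)/6 = 84/6 = 14
te_I = (1 + 4·4 + 7)/6 = 24/6 = 4

Forward pass:
ES_A = 0; EF_A = 12
ES_B = 0; EF_B = 5
ES_C = 12; EF_C = 12+5 = 17
ES_D = 5; EF_D = 5+3 = 8
ES_E = 5; EF_E = 5+15 = 20
ES_F = 5; EF_F = 5+14 = 19
ES_G = max(EF_A=12, EF_F=19) = 19; EF_G = 19+5 = 24
ES_H = 19; EF_H = 19+14 = 33
ES_I = max(EF_C=17, EF_D=8, EF_E=20, EF_G=24, EF_H=33) = 33; EF_I = 33+4 = 37
Expected project duration μ = 37 weeks. Critical path: B → F → H → I.

Backward pass:
LF_I = 37; LS_I = 37−4 = 33
LF_H = LS_I = 33; LS_H = 33−14 = 19
LF_G = LS_I = 33; LS_G = 33−5 = 28
LF_F = min(LS_G=28, LS_H=19) = 19; LS_F = 19−14 = 5
LF_E = LS_I = 33; LS_E = 33−15 = 18
LF_D = LS_I = 33; LS_D = 33−3 = 30
LF_C = LS_I = 33; LS_C = 33−5 = 28
LF_B = min(LS_D=30, LS_E=18, LS_F=5) = 5; LS_B = 5−5 = 0
LF_A = min(LS_C=28, LS_G=28) = 28; LS_A = 28−12 = 16
Slack_A = LS_A − ES_A = 16 − 0 = 16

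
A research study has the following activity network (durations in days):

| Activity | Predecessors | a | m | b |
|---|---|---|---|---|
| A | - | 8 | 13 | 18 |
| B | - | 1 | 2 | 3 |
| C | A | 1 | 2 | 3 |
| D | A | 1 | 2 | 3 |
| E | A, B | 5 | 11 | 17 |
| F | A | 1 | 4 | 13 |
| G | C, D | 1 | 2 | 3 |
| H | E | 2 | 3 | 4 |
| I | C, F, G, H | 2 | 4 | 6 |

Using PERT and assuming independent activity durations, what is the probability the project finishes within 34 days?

te_A = (8 + 4·13 + 18)/6 = 78/6 = 13; σ²_A = ((18−8)/6)² = 2.778
te_B = (1 + 4·2 + 3)/6 = 12/6 = 2; σ²_B = ((3−1)/6)² = 0.111
te_C = (1 + 4·2 + 3)/6 = 12/6 = 2; σ²_C = ((3−1)/6)² = 0.111
te_D = (1 + 4·2 + 3)/6 = 12/6 = 2; σ²_D = ((3−1)/6)² = 0.111
te_E = (5 + 4·11 + 17)/6 = 66/6 = 11; σ²_E = ((17−5)/6)² = 4.000
te_F = (1 + 4·4 + 13)/6 = 30/6 = 5; σ²_F = ((13−1)/6)² = 4.000
te_G = (1 + 4·2 + 3)/6 = 12/6 = 2; σ²_G = ((3−1)/6)² = 0.111
te_H = (2 + 4·3 + 4)/6 = 18/6 = 3; σ²_H = ((4−2)/6)² = 0.111
te_I = (2 + 4·4 + 6)/6 = 24/6 = 4; σ²_I = ((6−2)/6)² = 0.444

Forward pass:
ES_A = 0; EF_A = 13
ES_B = 0; EF_B = 2
ES_C = 13; EF_C = 13+2 = 15
ES_D = 13; EF_D = 13+2 = 15
ES_E = max(EF_A=13, EF_B=2) = 13; EF_E = 13+11 = 24
ES_F = 13; EF_F = 13+5 = 18
ES_G = max(EF_C=15, EF_D=15) = 15; EF_G = 15+2 = 17
ES_H = 24; EF_H = 24+3 = 27
ES_I = max(EF_C=15, EF_F=18, EF_G=17, EF_H=27) = 27; EF_I = 27+4 = 31
Expected project duration μ = 31 days. Critical path: A → E → H → I.

Variance along critical path = 2.778 + 4.000 + 0.111 + 0.444 = 7.333; σ = √7.333 = 2.708 days.
Z = (34 − 31) / 2.708 = 1.108
P(T ≤ 34) = Φ(1.108) ≈ 0.866

0.866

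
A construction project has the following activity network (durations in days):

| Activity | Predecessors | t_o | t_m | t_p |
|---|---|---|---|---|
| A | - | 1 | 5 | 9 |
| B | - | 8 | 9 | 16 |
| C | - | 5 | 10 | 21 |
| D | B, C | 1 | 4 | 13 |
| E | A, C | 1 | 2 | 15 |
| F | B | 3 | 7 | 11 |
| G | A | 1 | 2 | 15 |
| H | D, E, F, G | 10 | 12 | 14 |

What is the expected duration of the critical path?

29 days

te_A = (1 + 4·5 + 9)/6 = 30/6 = 5
te_B = (8 + 4·9 + 16)/6 = 60/6 = 10
te_C = (5 + 4·10 + 21)/6 = 66/6 = 11
te_D = (1 + 4·4 + 13)/6 = 30/6 = 5
te_E = (1 + 4·2 + 15)/6 = 24/6 = 4
te_F = (3 + 4·7 + 11)/6 = 42/6 = 7
te_G = (1 + 4·2 + 15)/6 = 24/6 = 4
te_H = (10 + 4·12 + 14)/6 = 72/6 = 12

Forward pass:
ES_A = 0; EF_A = 5
ES_B = 0; EF_B = 10
ES_C = 0; EF_C = 11
ES_D = max(EF_B=10, EF_C=11) = 11; EF_D = 11+5 = 16
ES_E = max(EF_A=5, EF_C=11) = 11; EF_E = 11+4 = 15
ES_F = 10; EF_F = 10+7 = 17
ES_G = 5; EF_G = 5+4 = 9
ES_H = max(EF_D=16, EF_E=15, EF_F=17, EF_G=9) = 17; EF_H = 17+12 = 29
Expected project duration μ = 29 days. Critical path: B → F → H.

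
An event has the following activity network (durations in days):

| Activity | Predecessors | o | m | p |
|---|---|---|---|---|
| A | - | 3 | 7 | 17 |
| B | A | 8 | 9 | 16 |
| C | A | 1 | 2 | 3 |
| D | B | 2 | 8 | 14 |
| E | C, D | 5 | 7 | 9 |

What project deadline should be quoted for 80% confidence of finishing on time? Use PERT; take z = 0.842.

35.9 days

te_A = (3 + 4·7 + 17)/6 = 48/6 = 8; σ²_A = ((17−3)/6)² = 5.444
te_B = (8 + 4·9 + 16)/6 = 60/6 = 10; σ²_B = ((16−8)/6)² = 1.778
te_C = (1 + 4·2 + 3)/6 = 12/6 = 2; σ²_C = ((3−1)/6)² = 0.111
te_D = (2 + 4·8 + 14)/6 = 48/6 = 8; σ²_D = ((14−2)/6)² = 4.000
te_E = (5 + 4·7 + 9)/6 = 42/6 = 7; σ²_E = ((9−5)/6)² = 0.444

Forward pass:
ES_A = 0; EF_A = 8
ES_B = 8; EF_B = 8+10 = 18
ES_C = 8; EF_C = 8+2 = 10
ES_D = 18; EF_D = 18+8 = 26
ES_E = max(EF_C=10, EF_D=26) = 26; EF_E = 26+7 = 33
Expected project duration μ = 33 days. Critical path: A → B → D → E.

Variance along critical path = 5.444 + 1.778 + 4.000 + 0.444 = 11.667; σ = 3.416 days.
D = μ + z·σ = 33 + 0.842·3.416 = 35.9 days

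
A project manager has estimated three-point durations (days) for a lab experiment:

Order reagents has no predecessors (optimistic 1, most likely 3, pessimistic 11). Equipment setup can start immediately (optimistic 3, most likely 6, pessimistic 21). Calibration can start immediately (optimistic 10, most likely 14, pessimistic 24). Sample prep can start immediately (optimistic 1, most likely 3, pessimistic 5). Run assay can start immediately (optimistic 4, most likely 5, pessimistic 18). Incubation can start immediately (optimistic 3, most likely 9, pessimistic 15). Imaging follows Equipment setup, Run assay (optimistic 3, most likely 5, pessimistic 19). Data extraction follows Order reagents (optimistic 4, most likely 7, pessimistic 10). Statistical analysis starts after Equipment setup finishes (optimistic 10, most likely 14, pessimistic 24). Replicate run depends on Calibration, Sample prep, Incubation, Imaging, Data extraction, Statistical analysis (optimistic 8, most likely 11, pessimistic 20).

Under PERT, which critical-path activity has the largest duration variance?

te_Order reagents = (1 + 4·3 + 11)/6 = 24/6 = 4; σ²_Order reagents = ((11−1)/6)² = 2.778
te_Equipment setup = (3 + 4·6 + 21)/6 = 48/6 = 8; σ²_Equipment setup = ((21−3)/6)² = 9.000
te_Calibration = (10 + 4·14 + 24)/6 = 90/6 = 15; σ²_Calibration = ((24−10)/6)² = 5.444
te_Sample prep = (1 + 4·3 + 5)/6 = 18/6 = 3; σ²_Sample prep = ((5−1)/6)² = 0.444
te_Run assay = (4 + 4·5 + 18)/6 = 42/6 = 7; σ²_Run assay = ((18−4)/6)² = 5.444
te_Incubation = (3 + 4·9 + 15)/6 = 54/6 = 9; σ²_Incubation = ((15−3)/6)² = 4.000
te_Imaging = (3 + 4·5 + 19)/6 = 42/6 = 7; σ²_Imaging = ((19−3)/6)² = 7.111
te_Data extraction = (4 + 4·7 + 10)/6 = 42/6 = 7; σ²_Data extraction = ((10−4)/6)² = 1.000
te_Statistical analysis = (10 + 4·14 + 24)/6 = 90/6 = 15; σ²_Statistical analysis = ((24−10)/6)² = 5.444
te_Replicate run = (8 + 4·11 + 20)/6 = 72/6 = 12; σ²_Replicate run = ((20−8)/6)² = 4.000

Forward pass:
ES_Order reagents = 0; EF_Order reagents = 4
ES_Equipment setup = 0; EF_Equipment setup = 8
ES_Calibration = 0; EF_Calibration = 15
ES_Sample prep = 0; EF_Sample prep = 3
ES_Run assay = 0; EF_Run assay = 7
ES_Incubation = 0; EF_Incubation = 9
ES_Imaging = max(EF_Equipment setup=8, EF_Run assay=7) = 8; EF_Imaging = 8+7 = 15
ES_Data extraction = 4; EF_Data extraction = 4+7 = 11
ES_Statistical analysis = 8; EF_Statistical analysis = 8+15 = 23
ES_Replicate run = max(EF_Calibration=15, EF_Sample prep=3, EF_Incubation=9, EF_Imaging=15, EF_Data extraction=11, EF_Statistical analysis=23) = 23; EF_Replicate run = 23+12 = 35
Expected project duration μ = 35 days. Critical path: Equipment setup → Statistical analysis → Replicate run.

Variances on critical path: σ²_Equipment setup=9.000, σ²_Statistical analysis=5.444, σ²_Replicate run=4.000.
Largest is σ²_Equipment setup = 9.000.

Equipment setup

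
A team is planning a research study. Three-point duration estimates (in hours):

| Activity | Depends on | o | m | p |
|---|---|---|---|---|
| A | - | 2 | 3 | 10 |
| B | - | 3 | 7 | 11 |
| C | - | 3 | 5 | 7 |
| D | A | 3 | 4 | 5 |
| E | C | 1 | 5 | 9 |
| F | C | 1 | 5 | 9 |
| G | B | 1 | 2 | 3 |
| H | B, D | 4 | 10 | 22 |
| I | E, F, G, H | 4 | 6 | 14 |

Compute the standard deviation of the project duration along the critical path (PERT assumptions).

3.70 hours

te_A = (2 + 4·3 + 10)/6 = 24/6 = 4; σ²_A = ((10−2)/6)² = 1.778
te_B = (3 + 4·7 + 11)/6 = 42/6 = 7; σ²_B = ((11−3)/6)² = 1.778
te_C = (3 + 4·5 + 7)/6 = 30/6 = 5; σ²_C = ((7−3)/6)² = 0.444
te_D = (3 + 4·4 + 5)/6 = 24/6 = 4; σ²_D = ((5−3)/6)² = 0.111
te_E = (1 + 4·5 + 9)/6 = 30/6 = 5; σ²_E = ((9−1)/6)² = 1.778
te_F = (1 + 4·5 + 9)/6 = 30/6 = 5; σ²_F = ((9−1)/6)² = 1.778
te_G = (1 + 4·2 + 3)/6 = 12/6 = 2; σ²_G = ((3−1)/6)² = 0.111
te_H = (4 + 4·10 + 22)/6 = 66/6 = 11; σ²_H = ((22−4)/6)² = 9.000
te_I = (4 + 4·6 + 14)/6 = 42/6 = 7; σ²_I = ((14−4)/6)² = 2.778

Forward pass:
ES_A = 0; EF_A = 4
ES_B = 0; EF_B = 7
ES_C = 0; EF_C = 5
ES_D = 4; EF_D = 4+4 = 8
ES_E = 5; EF_E = 5+5 = 10
ES_F = 5; EF_F = 5+5 = 10
ES_G = 7; EF_G = 7+2 = 9
ES_H = max(EF_B=7, EF_D=8) = 8; EF_H = 8+11 = 19
ES_I = max(EF_E=10, EF_F=10, EF_G=9, EF_H=19) = 19; EF_I = 19+7 = 26
Expected project duration μ = 26 hours. Critical path: A → D → H → I.

Variance along critical path = 1.778 + 0.111 + 9.000 + 2.778 = 13.667
σ = √13.667 = 3.697 hours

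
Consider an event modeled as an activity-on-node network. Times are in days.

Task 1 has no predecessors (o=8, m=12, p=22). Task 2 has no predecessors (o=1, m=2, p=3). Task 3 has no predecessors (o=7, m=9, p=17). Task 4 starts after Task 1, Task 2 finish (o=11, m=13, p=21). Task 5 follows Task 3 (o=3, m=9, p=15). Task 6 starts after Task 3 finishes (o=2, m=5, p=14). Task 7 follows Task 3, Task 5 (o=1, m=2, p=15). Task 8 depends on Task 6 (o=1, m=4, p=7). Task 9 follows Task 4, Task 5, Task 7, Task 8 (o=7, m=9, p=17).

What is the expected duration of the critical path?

te_Task 1 = (8 + 4·12 + 22)/6 = 78/6 = 13
te_Task 2 = (1 + 4·2 + 3)/6 = 12/6 = 2
te_Task 3 = (7 + 4·9 + 17)/6 = 60/6 = 10
te_Task 4 = (11 + 4·13 + 21)/6 = 84/6 = 14
te_Task 5 = (3 + 4·9 + 15)/6 = 54/6 = 9
te_Task 6 = (2 + 4·5 + 14)/6 = 36/6 = 6
te_Task 7 = (1 + 4·2 + 15)/6 = 24/6 = 4
te_Task 8 = (1 + 4·4 + 7)/6 = 24/6 = 4
te_Task 9 = (7 + 4·9 + 17)/6 = 60/6 = 10

Forward pass:
ES_Task 1 = 0; EF_Task 1 = 13
ES_Task 2 = 0; EF_Task 2 = 2
ES_Task 3 = 0; EF_Task 3 = 10
ES_Task 4 = max(EF_Task 1=13, EF_Task 2=2) = 13; EF_Task 4 = 13+14 = 27
ES_Task 5 = 10; EF_Task 5 = 10+9 = 19
ES_Task 6 = 10; EF_Task 6 = 10+6 = 16
ES_Task 7 = max(EF_Task 3=10, EF_Task 5=19) = 19; EF_Task 7 = 19+4 = 23
ES_Task 8 = 16; EF_Task 8 = 16+4 = 20
ES_Task 9 = max(EF_Task 4=27, EF_Task 5=19, EF_Task 7=23, EF_Task 8=20) = 27; EF_Task 9 = 27+10 = 37
Expected project duration μ = 37 days. Critical path: Task 1 → Task 4 → Task 9.

37 days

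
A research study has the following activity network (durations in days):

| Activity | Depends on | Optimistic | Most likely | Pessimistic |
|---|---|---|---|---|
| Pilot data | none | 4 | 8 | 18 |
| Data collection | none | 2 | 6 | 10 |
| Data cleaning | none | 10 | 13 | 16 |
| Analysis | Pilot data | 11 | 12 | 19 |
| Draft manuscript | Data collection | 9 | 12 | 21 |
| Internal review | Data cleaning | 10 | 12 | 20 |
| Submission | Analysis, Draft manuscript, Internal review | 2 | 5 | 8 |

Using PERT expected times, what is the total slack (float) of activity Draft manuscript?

7 days

te_Pilot data = (4 + 4·8 + 18)/6 = 54/6 = 9
te_Data collection = (2 + 4·6 + 10)/6 = 36/6 = 6
te_Data cleaning = (10 + 4·13 + 16)/6 = 78/6 = 13
te_Analysis = (11 + 4·12 + 19)/6 = 78/6 = 13
te_Draft manuscript = (9 + 4·12 + 21)/6 = 78/6 = 13
te_Internal review = (10 + 4·12 + 20)/6 = 78/6 = 13
te_Submission = (2 + 4·5 + 8)/6 = 30/6 = 5

Forward pass:
ES_Pilot data = 0; EF_Pilot data = 9
ES_Data collection = 0; EF_Data collection = 6
ES_Data cleaning = 0; EF_Data cleaning = 13
ES_Analysis = 9; EF_Analysis = 9+13 = 22
ES_Draft manuscript = 6; EF_Draft manuscript = 6+13 = 19
ES_Internal review = 13; EF_Internal review = 13+13 = 26
ES_Submission = max(EF_Analysis=22, EF_Draft manuscript=19, EF_Internal review=26) = 26; EF_Submission = 26+5 = 31
Expected project duration μ = 31 days. Critical path: Data cleaning → Internal review → Submission.

Backward pass:
LF_Submission = 31; LS_Submission = 31−5 = 26
LF_Internal review = LS_Submission = 26; LS_Internal review = 26−13 = 13
LF_Draft manuscript = LS_Submission = 26; LS_Draft manuscript = 26−13 = 13
LF_Analysis = LS_Submission = 26; LS_Analysis = 26−13 = 13
LF_Data cleaning = LS_Internal review = 13; LS_Data cleaning = 13−13 = 0
LF_Data collection = LS_Draft manuscript = 13; LS_Data collection = 13−6 = 7
LF_Pilot data = LS_Analysis = 13; LS_Pilot data = 13−9 = 4
Slack_Draft manuscript = LS_Draft manuscript − ES_Draft manuscript = 13 − 6 = 7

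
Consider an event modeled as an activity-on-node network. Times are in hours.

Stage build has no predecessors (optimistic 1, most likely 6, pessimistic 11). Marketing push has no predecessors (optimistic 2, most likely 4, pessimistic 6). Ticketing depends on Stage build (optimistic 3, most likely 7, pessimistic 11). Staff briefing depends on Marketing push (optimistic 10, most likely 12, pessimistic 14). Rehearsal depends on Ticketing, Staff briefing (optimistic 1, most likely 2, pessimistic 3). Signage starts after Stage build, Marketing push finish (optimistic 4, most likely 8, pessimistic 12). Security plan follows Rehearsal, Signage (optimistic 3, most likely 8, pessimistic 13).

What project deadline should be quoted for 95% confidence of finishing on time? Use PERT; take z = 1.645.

te_Stage build = (1 + 4·6 + 11)/6 = 36/6 = 6; σ²_Stage build = ((11−1)/6)² = 2.778
te_Marketing push = (2 + 4·4 + 6)/6 = 24/6 = 4; σ²_Marketing push = ((6−2)/6)² = 0.444
te_Ticketing = (3 + 4·7 + 11)/6 = 42/6 = 7; σ²_Ticketing = ((11−3)/6)² = 1.778
te_Staff briefing = (10 + 4·12 + 14)/6 = 72/6 = 12; σ²_Staff briefing = ((14−10)/6)² = 0.444
te_Rehearsal = (1 + 4·2 + 3)/6 = 12/6 = 2; σ²_Rehearsal = ((3−1)/6)² = 0.111
te_Signage = (4 + 4·8 + 12)/6 = 48/6 = 8; σ²_Signage = ((12−4)/6)² = 1.778
te_Security plan = (3 + 4·8 + 13)/6 = 48/6 = 8; σ²_Security plan = ((13−3)/6)² = 2.778

Forward pass:
ES_Stage build = 0; EF_Stage build = 6
ES_Marketing push = 0; EF_Marketing push = 4
ES_Ticketing = 6; EF_Ticketing = 6+7 = 13
ES_Staff briefing = 4; EF_Staff briefing = 4+12 = 16
ES_Rehearsal = max(EF_Ticketing=13, EF_Staff briefing=16) = 16; EF_Rehearsal = 16+2 = 18
ES_Signage = max(EF_Stage build=6, EF_Marketing push=4) = 6; EF_Signage = 6+8 = 14
ES_Security plan = max(EF_Rehearsal=18, EF_Signage=14) = 18; EF_Security plan = 18+8 = 26
Expected project duration μ = 26 hours. Critical path: Marketing push → Staff briefing → Rehearsal → Security plan.

Variance along critical path = 0.444 + 0.444 + 0.111 + 2.778 = 3.778; σ = 1.944 hours.
D = μ + z·σ = 26 + 1.645·1.944 = 29.2 hours

29.2 hours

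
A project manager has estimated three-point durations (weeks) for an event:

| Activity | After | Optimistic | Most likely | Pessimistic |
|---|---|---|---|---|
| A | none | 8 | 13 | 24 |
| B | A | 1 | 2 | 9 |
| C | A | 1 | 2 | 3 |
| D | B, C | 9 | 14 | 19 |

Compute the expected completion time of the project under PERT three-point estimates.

te_A = (8 + 4·13 + 24)/6 = 84/6 = 14
te_B = (1 + 4·2 + 9)/6 = 18/6 = 3
te_C = (1 + 4·2 + 3)/6 = 12/6 = 2
te_D = (9 + 4·14 + 19)/6 = 84/6 = 14

Forward pass:
ES_A = 0; EF_A = 14
ES_B = 14; EF_B = 14+3 = 17
ES_C = 14; EF_C = 14+2 = 16
ES_D = max(EF_B=17, EF_C=16) = 17; EF_D = 17+14 = 31
Expected project duration μ = 31 weeks. Critical path: A → B → D.

31 weeks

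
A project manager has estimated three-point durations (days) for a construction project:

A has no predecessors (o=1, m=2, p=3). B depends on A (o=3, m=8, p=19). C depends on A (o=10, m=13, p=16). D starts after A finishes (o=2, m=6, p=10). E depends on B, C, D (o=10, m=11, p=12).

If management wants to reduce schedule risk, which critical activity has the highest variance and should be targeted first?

C

te_A = (1 + 4·2 + 3)/6 = 12/6 = 2; σ²_A = ((3−1)/6)² = 0.111
te_B = (3 + 4·8 + 19)/6 = 54/6 = 9; σ²_B = ((19−3)/6)² = 7.111
te_C = (10 + 4·13 + 16)/6 = 78/6 = 13; σ²_C = ((16−10)/6)² = 1.000
te_D = (2 + 4·6 + 10)/6 = 36/6 = 6; σ²_D = ((10−2)/6)² = 1.778
te_E = (10 + 4·11 + 12)/6 = 66/6 = 11; σ²_E = ((12−10)/6)² = 0.111

Forward pass:
ES_A = 0; EF_A = 2
ES_B = 2; EF_B = 2+9 = 11
ES_C = 2; EF_C = 2+13 = 15
ES_D = 2; EF_D = 2+6 = 8
ES_E = max(EF_B=11, EF_C=15, EF_D=8) = 15; EF_E = 15+11 = 26
Expected project duration μ = 26 days. Critical path: A → C → E.

Variances on critical path: σ²_A=0.111, σ²_C=1.000, σ²_E=0.111.
Largest is σ²_C = 1.000.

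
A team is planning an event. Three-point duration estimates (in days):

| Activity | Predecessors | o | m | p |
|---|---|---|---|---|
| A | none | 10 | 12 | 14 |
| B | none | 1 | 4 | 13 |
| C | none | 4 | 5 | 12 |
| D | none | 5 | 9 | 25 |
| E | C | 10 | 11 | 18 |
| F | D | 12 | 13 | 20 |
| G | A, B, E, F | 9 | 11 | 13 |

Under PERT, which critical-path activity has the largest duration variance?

te_A = (10 + 4·12 + 14)/6 = 72/6 = 12; σ²_A = ((14−10)/6)² = 0.444
te_B = (1 + 4·4 + 13)/6 = 30/6 = 5; σ²_B = ((13−1)/6)² = 4.000
te_C = (4 + 4·5 + 12)/6 = 36/6 = 6; σ²_C = ((12−4)/6)² = 1.778
te_D = (5 + 4·9 + 25)/6 = 66/6 = 11; σ²_D = ((25−5)/6)² = 11.111
te_E = (10 + 4·11 + 18)/6 = 72/6 = 12; σ²_E = ((18−10)/6)² = 1.778
te_F = (12 + 4·13 + 20)/6 = 84/6 = 14; σ²_F = ((20−12)/6)² = 1.778
te_G = (9 + 4·11 + 13)/6 = 66/6 = 11; σ²_G = ((13−9)/6)² = 0.444

Forward pass:
ES_A = 0; EF_A = 12
ES_B = 0; EF_B = 5
ES_C = 0; EF_C = 6
ES_D = 0; EF_D = 11
ES_E = 6; EF_E = 6+12 = 18
ES_F = 11; EF_F = 11+14 = 25
ES_G = max(EF_A=12, EF_B=5, EF_E=18, EF_F=25) = 25; EF_G = 25+11 = 36
Expected project duration μ = 36 days. Critical path: D → F → G.

Variances on critical path: σ²_D=11.111, σ²_F=1.778, σ²_G=0.444.
Largest is σ²_D = 11.111.

D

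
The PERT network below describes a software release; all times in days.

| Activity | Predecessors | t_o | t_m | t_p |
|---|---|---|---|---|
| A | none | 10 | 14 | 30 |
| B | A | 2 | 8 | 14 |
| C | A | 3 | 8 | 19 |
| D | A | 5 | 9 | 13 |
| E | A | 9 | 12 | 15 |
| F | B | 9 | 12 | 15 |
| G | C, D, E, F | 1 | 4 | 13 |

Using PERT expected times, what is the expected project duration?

te_A = (10 + 4·14 + 30)/6 = 96/6 = 16
te_B = (2 + 4·8 + 14)/6 = 48/6 = 8
te_C = (3 + 4·8 + 19)/6 = 54/6 = 9
te_D = (5 + 4·9 + 13)/6 = 54/6 = 9
te_E = (9 + 4·12 + 15)/6 = 72/6 = 12
te_F = (9 + 4·12 + 15)/6 = 72/6 = 12
te_G = (1 + 4·4 + 13)/6 = 30/6 = 5

Forward pass:
ES_A = 0; EF_A = 16
ES_B = 16; EF_B = 16+8 = 24
ES_C = 16; EF_C = 16+9 = 25
ES_D = 16; EF_D = 16+9 = 25
ES_E = 16; EF_E = 16+12 = 28
ES_F = 24; EF_F = 24+12 = 36
ES_G = max(EF_C=25, EF_D=25, EF_E=28, EF_F=36) = 36; EF_G = 36+5 = 41
Expected project duration μ = 41 days. Critical path: A → B → F → G.

41 days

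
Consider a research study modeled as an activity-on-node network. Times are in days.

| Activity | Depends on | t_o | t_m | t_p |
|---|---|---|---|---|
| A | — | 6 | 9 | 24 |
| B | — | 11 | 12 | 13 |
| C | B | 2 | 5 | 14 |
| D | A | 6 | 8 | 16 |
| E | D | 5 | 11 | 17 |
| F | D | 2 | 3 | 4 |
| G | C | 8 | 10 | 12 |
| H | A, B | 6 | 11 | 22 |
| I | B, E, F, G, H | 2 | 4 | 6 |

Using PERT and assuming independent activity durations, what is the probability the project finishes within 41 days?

te_A = (6 + 4·9 + 24)/6 = 66/6 = 11; σ²_A = ((24−6)/6)² = 9.000
te_B = (11 + 4·12 + 13)/6 = 72/6 = 12; σ²_B = ((13−11)/6)² = 0.111
te_C = (2 + 4·5 + 14)/6 = 36/6 = 6; σ²_C = ((14−2)/6)² = 4.000
te_D = (6 + 4·8 + 16)/6 = 54/6 = 9; σ²_D = ((16−6)/6)² = 2.778
te_E = (5 + 4·11 + 17)/6 = 66/6 = 11; σ²_E = ((17−5)/6)² = 4.000
te_F = (2 + 4·3 + 4)/6 = 18/6 = 3; σ²_F = ((4−2)/6)² = 0.111
te_G = (8 + 4·10 + 12)/6 = 60/6 = 10; σ²_G = ((12−8)/6)² = 0.444
te_H = (6 + 4·11 + 22)/6 = 72/6 = 12; σ²_H = ((22−6)/6)² = 7.111
te_I = (2 + 4·4 + 6)/6 = 24/6 = 4; σ²_I = ((6−2)/6)² = 0.444

Forward pass:
ES_A = 0; EF_A = 11
ES_B = 0; EF_B = 12
ES_C = 12; EF_C = 12+6 = 18
ES_D = 11; EF_D = 11+9 = 20
ES_E = 20; EF_E = 20+11 = 31
ES_F = 20; EF_F = 20+3 = 23
ES_G = 18; EF_G = 18+10 = 28
ES_H = max(EF_A=11, EF_B=12) = 12; EF_H = 12+12 = 24
ES_I = max(EF_B=12, EF_E=31, EF_F=23, EF_G=28, EF_H=24) = 31; EF_I = 31+4 = 35
Expected project duration μ = 35 days. Critical path: A → D → E → I.

Variance along critical path = 9.000 + 2.778 + 4.000 + 0.444 = 16.222; σ = √16.222 = 4.028 days.
Z = (41 − 35) / 4.028 = 1.490
P(T ≤ 41) = Φ(1.490) ≈ 0.932

0.932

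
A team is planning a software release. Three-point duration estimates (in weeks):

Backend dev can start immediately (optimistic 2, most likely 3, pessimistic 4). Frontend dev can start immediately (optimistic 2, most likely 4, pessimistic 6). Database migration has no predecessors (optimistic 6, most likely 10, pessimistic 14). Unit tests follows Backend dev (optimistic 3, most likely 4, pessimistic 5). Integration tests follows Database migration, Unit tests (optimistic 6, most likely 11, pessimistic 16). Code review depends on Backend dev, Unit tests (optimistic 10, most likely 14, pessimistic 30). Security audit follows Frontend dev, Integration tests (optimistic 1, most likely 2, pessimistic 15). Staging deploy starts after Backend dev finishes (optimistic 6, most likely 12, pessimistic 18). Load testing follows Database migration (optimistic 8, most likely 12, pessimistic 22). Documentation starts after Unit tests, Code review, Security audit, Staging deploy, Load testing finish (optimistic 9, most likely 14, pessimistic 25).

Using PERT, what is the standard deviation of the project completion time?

4.14 weeks

te_Backend dev = (2 + 4·3 + 4)/6 = 18/6 = 3; σ²_Backend dev = ((4−2)/6)² = 0.111
te_Frontend dev = (2 + 4·4 + 6)/6 = 24/6 = 4; σ²_Frontend dev = ((6−2)/6)² = 0.444
te_Database migration = (6 + 4·10 + 14)/6 = 60/6 = 10; σ²_Database migration = ((14−6)/6)² = 1.778
te_Unit tests = (3 + 4·4 + 5)/6 = 24/6 = 4; σ²_Unit tests = ((5−3)/6)² = 0.111
te_Integration tests = (6 + 4·11 + 16)/6 = 66/6 = 11; σ²_Integration tests = ((16−6)/6)² = 2.778
te_Code review = (10 + 4·14 + 30)/6 = 96/6 = 16; σ²_Code review = ((30−10)/6)² = 11.111
te_Security audit = (1 + 4·2 + 15)/6 = 24/6 = 4; σ²_Security audit = ((15−1)/6)² = 5.444
te_Staging deploy = (6 + 4·12 + 18)/6 = 72/6 = 12; σ²_Staging deploy = ((18−6)/6)² = 4.000
te_Load testing = (8 + 4·12 + 22)/6 = 78/6 = 13; σ²_Load testing = ((22−8)/6)² = 5.444
te_Documentation = (9 + 4·14 + 25)/6 = 90/6 = 15; σ²_Documentation = ((25−9)/6)² = 7.111

Forward pass:
ES_Backend dev = 0; EF_Backend dev = 3
ES_Frontend dev = 0; EF_Frontend dev = 4
ES_Database migration = 0; EF_Database migration = 10
ES_Unit tests = 3; EF_Unit tests = 3+4 = 7
ES_Integration tests = max(EF_Database migration=10, EF_Unit tests=7) = 10; EF_Integration tests = 10+11 = 21
ES_Code review = max(EF_Backend dev=3, EF_Unit tests=7) = 7; EF_Code review = 7+16 = 23
ES_Security audit = max(EF_Frontend dev=4, EF_Integration tests=21) = 21; EF_Security audit = 21+4 = 25
ES_Staging deploy = 3; EF_Staging deploy = 3+12 = 15
ES_Load testing = 10; EF_Load testing = 10+13 = 23
ES_Documentation = max(EF_Unit tests=7, EF_Code review=23, EF_Security audit=25, EF_Staging deploy=15, EF_Load testing=23) = 25; EF_Documentation = 25+15 = 40
Expected project duration μ = 40 weeks. Critical path: Database migration → Integration tests → Security audit → Documentation.

Variance along critical path = 1.778 + 2.778 + 5.444 + 7.111 = 17.111
σ = √17.111 = 4.137 weeks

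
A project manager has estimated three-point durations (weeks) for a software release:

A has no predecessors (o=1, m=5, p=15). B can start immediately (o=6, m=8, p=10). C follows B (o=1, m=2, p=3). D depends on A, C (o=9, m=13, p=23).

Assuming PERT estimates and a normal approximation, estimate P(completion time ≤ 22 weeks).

te_A = (1 + 4·5 + 15)/6 = 36/6 = 6; σ²_A = ((15−1)/6)² = 5.444
te_B = (6 + 4·8 + 10)/6 = 48/6 = 8; σ²_B = ((10−6)/6)² = 0.444
te_C = (1 + 4·2 + 3)/6 = 12/6 = 2; σ²_C = ((3−1)/6)² = 0.111
te_D = (9 + 4·13 + 23)/6 = 84/6 = 14; σ²_D = ((23−9)/6)² = 5.444

Forward pass:
ES_A = 0; EF_A = 6
ES_B = 0; EF_B = 8
ES_C = 8; EF_C = 8+2 = 10
ES_D = max(EF_A=6, EF_C=10) = 10; EF_D = 10+14 = 24
Expected project duration μ = 24 weeks. Critical path: B → C → D.

Variance along critical path = 0.444 + 0.111 + 5.444 = 6.000; σ = √6.000 = 2.449 weeks.
Z = (22 − 24) / 2.449 = -0.816
P(T ≤ 22) = Φ(-0.816) ≈ 0.207

0.207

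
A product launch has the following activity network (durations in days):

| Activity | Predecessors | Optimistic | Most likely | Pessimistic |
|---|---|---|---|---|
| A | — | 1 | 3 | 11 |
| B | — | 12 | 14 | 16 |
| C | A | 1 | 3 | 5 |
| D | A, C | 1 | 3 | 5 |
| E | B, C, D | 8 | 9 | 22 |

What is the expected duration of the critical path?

25 days

te_A = (1 + 4·3 + 11)/6 = 24/6 = 4
te_B = (12 + 4·14 + 16)/6 = 84/6 = 14
te_C = (1 + 4·3 + 5)/6 = 18/6 = 3
te_D = (1 + 4·3 + 5)/6 = 18/6 = 3
te_E = (8 + 4·9 + 22)/6 = 66/6 = 11

Forward pass:
ES_A = 0; EF_A = 4
ES_B = 0; EF_B = 14
ES_C = 4; EF_C = 4+3 = 7
ES_D = max(EF_A=4, EF_C=7) = 7; EF_D = 7+3 = 10
ES_E = max(EF_B=14, EF_C=7, EF_D=10) = 14; EF_E = 14+11 = 25
Expected project duration μ = 25 days. Critical path: B → E.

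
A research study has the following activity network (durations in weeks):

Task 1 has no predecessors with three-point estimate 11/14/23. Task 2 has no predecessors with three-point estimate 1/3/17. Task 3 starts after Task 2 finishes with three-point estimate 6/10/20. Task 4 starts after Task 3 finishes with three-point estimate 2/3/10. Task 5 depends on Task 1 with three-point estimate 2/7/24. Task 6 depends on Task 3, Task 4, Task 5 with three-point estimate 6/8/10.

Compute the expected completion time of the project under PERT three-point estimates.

32 weeks

te_Task 1 = (11 + 4·14 + 23)/6 = 90/6 = 15
te_Task 2 = (1 + 4·3 + 17)/6 = 30/6 = 5
te_Task 3 = (6 + 4·10 + 20)/6 = 66/6 = 11
te_Task 4 = (2 + 4·3 + 10)/6 = 24/6 = 4
te_Task 5 = (2 + 4·7 + 24)/6 = 54/6 = 9
te_Task 6 = (6 + 4·8 + 10)/6 = 48/6 = 8

Forward pass:
ES_Task 1 = 0; EF_Task 1 = 15
ES_Task 2 = 0; EF_Task 2 = 5
ES_Task 3 = 5; EF_Task 3 = 5+11 = 16
ES_Task 4 = 16; EF_Task 4 = 16+4 = 20
ES_Task 5 = 15; EF_Task 5 = 15+9 = 24
ES_Task 6 = max(EF_Task 3=16, EF_Task 4=20, EF_Task 5=24) = 24; EF_Task 6 = 24+8 = 32
Expected project duration μ = 32 weeks. Critical path: Task 1 → Task 5 → Task 6.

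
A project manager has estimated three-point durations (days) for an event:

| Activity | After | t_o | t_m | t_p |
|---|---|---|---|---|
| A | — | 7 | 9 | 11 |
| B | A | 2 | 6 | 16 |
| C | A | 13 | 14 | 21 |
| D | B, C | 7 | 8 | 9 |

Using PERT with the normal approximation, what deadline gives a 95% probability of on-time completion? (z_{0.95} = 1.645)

te_A = (7 + 4·9 + 11)/6 = 54/6 = 9; σ²_A = ((11−7)/6)² = 0.444
te_B = (2 + 4·6 + 16)/6 = 42/6 = 7; σ²_B = ((16−2)/6)² = 5.444
te_C = (13 + 4·14 + 21)/6 = 90/6 = 15; σ²_C = ((21−13)/6)² = 1.778
te_D = (7 + 4·8 + 9)/6 = 48/6 = 8; σ²_D = ((9−7)/6)² = 0.111

Forward pass:
ES_A = 0; EF_A = 9
ES_B = 9; EF_B = 9+7 = 16
ES_C = 9; EF_C = 9+15 = 24
ES_D = max(EF_B=16, EF_C=24) = 24; EF_D = 24+8 = 32
Expected project duration μ = 32 days. Critical path: A → C → D.

Variance along critical path = 0.444 + 1.778 + 0.111 = 2.333; σ = 1.528 days.
D = μ + z·σ = 32 + 1.645·1.528 = 34.5 days

34.5 days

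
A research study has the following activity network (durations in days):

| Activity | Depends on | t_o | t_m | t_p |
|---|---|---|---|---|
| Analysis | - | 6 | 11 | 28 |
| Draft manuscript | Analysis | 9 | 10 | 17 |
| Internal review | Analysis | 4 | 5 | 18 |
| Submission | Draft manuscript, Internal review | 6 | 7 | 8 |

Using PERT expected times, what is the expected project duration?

te_Analysis = (6 + 4·11 + 28)/6 = 78/6 = 13
te_Draft manuscript = (9 + 4·10 + 17)/6 = 66/6 = 11
te_Internal review = (4 + 4·5 + 18)/6 = 42/6 = 7
te_Submission = (6 + 4·7 + 8)/6 = 42/6 = 7

Forward pass:
ES_Analysis = 0; EF_Analysis = 13
ES_Draft manuscript = 13; EF_Draft manuscript = 13+11 = 24
ES_Internal review = 13; EF_Internal review = 13+7 = 20
ES_Submission = max(EF_Draft manuscript=24, EF_Internal review=20) = 24; EF_Submission = 24+7 = 31
Expected project duration μ = 31 days. Critical path: Analysis → Draft manuscript → Submission.

31 days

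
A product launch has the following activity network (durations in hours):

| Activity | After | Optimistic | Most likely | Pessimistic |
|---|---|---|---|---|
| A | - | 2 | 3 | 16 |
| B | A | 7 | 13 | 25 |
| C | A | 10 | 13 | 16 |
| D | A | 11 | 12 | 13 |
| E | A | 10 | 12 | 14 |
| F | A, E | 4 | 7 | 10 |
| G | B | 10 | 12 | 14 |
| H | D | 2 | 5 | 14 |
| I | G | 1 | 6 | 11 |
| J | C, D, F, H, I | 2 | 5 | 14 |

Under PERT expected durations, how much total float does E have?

13 hours

te_A = (2 + 4·3 + 16)/6 = 30/6 = 5
te_B = (7 + 4·13 + 25)/6 = 84/6 = 14
te_C = (10 + 4·13 + 16)/6 = 78/6 = 13
te_D = (11 + 4·12 + 13)/6 = 72/6 = 12
te_E = (10 + 4·12 + 14)/6 = 72/6 = 12
te_F = (4 + 4·7 + 10)/6 = 42/6 = 7
te_G = (10 + 4·12 + 14)/6 = 72/6 = 12
te_H = (2 + 4·5 + 14)/6 = 36/6 = 6
te_I = (1 + 4·6 + 11)/6 = 36/6 = 6
te_J = (2 + 4·5 + 14)/6 = 36/6 = 6

Forward pass:
ES_A = 0; EF_A = 5
ES_B = 5; EF_B = 5+14 = 19
ES_C = 5; EF_C = 5+13 = 18
ES_D = 5; EF_D = 5+12 = 17
ES_E = 5; EF_E = 5+12 = 17
ES_F = max(EF_A=5, EF_E=17) = 17; EF_F = 17+7 = 24
ES_G = 19; EF_G = 19+12 = 31
ES_H = 17; EF_H = 17+6 = 23
ES_I = 31; EF_I = 31+6 = 37
ES_J = max(EF_C=18, EF_D=17, EF_F=24, EF_H=23, EF_I=37) = 37; EF_J = 37+6 = 43
Expected project duration μ = 43 hours. Critical path: A → B → G → I → J.

Backward pass:
LF_J = 43; LS_J = 43−6 = 37
LF_I = LS_J = 37; LS_I = 37−6 = 31
LF_H = LS_J = 37; LS_H = 37−6 = 31
LF_G = LS_I = 31; LS_G = 31−12 = 19
LF_F = LS_J = 37; LS_F = 37−7 = 30
LF_E = LS_F = 30; LS_E = 30−12 = 18
LF_D = min(LS_H=31, LS_J=37) = 31; LS_D = 31−12 = 19
LF_C = LS_J = 37; LS_C = 37−13 = 24
LF_B = LS_G = 19; LS_B = 19−14 = 5
LF_A = min(LS_B=5, LS_C=24, LS_D=19, LS_E=18, LS_F=30) = 5; LS_A = 5−5 = 0
Slack_E = LS_E − ES_E = 18 − 5 = 13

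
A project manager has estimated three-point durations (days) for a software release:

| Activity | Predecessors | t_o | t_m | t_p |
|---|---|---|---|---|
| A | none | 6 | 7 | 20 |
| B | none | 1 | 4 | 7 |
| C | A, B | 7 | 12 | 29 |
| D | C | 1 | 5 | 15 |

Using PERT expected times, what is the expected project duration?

te_A = (6 + 4·7 + 20)/6 = 54/6 = 9
te_B = (1 + 4·4 + 7)/6 = 24/6 = 4
te_C = (7 + 4·12 + 29)/6 = 84/6 = 14
te_D = (1 + 4·5 + 15)/6 = 36/6 = 6

Forward pass:
ES_A = 0; EF_A = 9
ES_B = 0; EF_B = 4
ES_C = max(EF_A=9, EF_B=4) = 9; EF_C = 9+14 = 23
ES_D = 23; EF_D = 23+6 = 29
Expected project duration μ = 29 days. Critical path: A → C → D.

29 days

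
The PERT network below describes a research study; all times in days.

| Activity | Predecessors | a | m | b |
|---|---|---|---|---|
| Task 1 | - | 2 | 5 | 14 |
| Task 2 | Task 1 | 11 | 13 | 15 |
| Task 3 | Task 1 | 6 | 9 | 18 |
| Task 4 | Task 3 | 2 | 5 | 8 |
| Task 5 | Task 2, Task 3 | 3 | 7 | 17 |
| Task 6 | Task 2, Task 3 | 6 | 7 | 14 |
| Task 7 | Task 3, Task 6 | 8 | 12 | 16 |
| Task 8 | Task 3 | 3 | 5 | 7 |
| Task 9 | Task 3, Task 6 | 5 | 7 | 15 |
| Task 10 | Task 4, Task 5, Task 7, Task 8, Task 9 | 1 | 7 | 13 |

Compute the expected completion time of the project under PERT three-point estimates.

46 days

te_Task 1 = (2 + 4·5 + 14)/6 = 36/6 = 6
te_Task 2 = (11 + 4·13 + 15)/6 = 78/6 = 13
te_Task 3 = (6 + 4·9 + 18)/6 = 60/6 = 10
te_Task 4 = (2 + 4·5 + 8)/6 = 30/6 = 5
te_Task 5 = (3 + 4·7 + 17)/6 = 48/6 = 8
te_Task 6 = (6 + 4·7 + 14)/6 = 48/6 = 8
te_Task 7 = (8 + 4·12 + 16)/6 = 72/6 = 12
te_Task 8 = (3 + 4·5 + 7)/6 = 30/6 = 5
te_Task 9 = (5 + 4·7 + 15)/6 = 48/6 = 8
te_Task 10 = (1 + 4·7 + 13)/6 = 42/6 = 7

Forward pass:
ES_Task 1 = 0; EF_Task 1 = 6
ES_Task 2 = 6; EF_Task 2 = 6+13 = 19
ES_Task 3 = 6; EF_Task 3 = 6+10 = 16
ES_Task 4 = 16; EF_Task 4 = 16+5 = 21
ES_Task 5 = max(EF_Task 2=19, EF_Task 3=16) = 19; EF_Task 5 = 19+8 = 27
ES_Task 6 = max(EF_Task 2=19, EF_Task 3=16) = 19; EF_Task 6 = 19+8 = 27
ES_Task 7 = max(EF_Task 3=16, EF_Task 6=27) = 27; EF_Task 7 = 27+12 = 39
ES_Task 8 = 16; EF_Task 8 = 16+5 = 21
ES_Task 9 = max(EF_Task 3=16, EF_Task 6=27) = 27; EF_Task 9 = 27+8 = 35
ES_Task 10 = max(EF_Task 4=21, EF_Task 5=27, EF_Task 7=39, EF_Task 8=21, EF_Task 9=35) = 39; EF_Task 10 = 39+7 = 46
Expected project duration μ = 46 days. Critical path: Task 1 → Task 2 → Task 6 → Task 7 → Task 10.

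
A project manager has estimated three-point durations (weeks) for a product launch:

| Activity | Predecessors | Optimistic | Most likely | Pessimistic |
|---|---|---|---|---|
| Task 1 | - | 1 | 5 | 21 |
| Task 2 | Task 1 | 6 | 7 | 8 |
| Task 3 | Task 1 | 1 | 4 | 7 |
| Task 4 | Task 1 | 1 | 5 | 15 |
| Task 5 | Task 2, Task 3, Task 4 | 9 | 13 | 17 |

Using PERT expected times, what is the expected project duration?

27 weeks

te_Task 1 = (1 + 4·5 + 21)/6 = 42/6 = 7
te_Task 2 = (6 + 4·7 + 8)/6 = 42/6 = 7
te_Task 3 = (1 + 4·4 + 7)/6 = 24/6 = 4
te_Task 4 = (1 + 4·5 + 15)/6 = 36/6 = 6
te_Task 5 = (9 + 4·13 + 17)/6 = 78/6 = 13

Forward pass:
ES_Task 1 = 0; EF_Task 1 = 7
ES_Task 2 = 7; EF_Task 2 = 7+7 = 14
ES_Task 3 = 7; EF_Task 3 = 7+4 = 11
ES_Task 4 = 7; EF_Task 4 = 7+6 = 13
ES_Task 5 = max(EF_Task 2=14, EF_Task 3=11, EF_Task 4=13) = 14; EF_Task 5 = 14+13 = 27
Expected project duration μ = 27 weeks. Critical path: Task 1 → Task 2 → Task 5.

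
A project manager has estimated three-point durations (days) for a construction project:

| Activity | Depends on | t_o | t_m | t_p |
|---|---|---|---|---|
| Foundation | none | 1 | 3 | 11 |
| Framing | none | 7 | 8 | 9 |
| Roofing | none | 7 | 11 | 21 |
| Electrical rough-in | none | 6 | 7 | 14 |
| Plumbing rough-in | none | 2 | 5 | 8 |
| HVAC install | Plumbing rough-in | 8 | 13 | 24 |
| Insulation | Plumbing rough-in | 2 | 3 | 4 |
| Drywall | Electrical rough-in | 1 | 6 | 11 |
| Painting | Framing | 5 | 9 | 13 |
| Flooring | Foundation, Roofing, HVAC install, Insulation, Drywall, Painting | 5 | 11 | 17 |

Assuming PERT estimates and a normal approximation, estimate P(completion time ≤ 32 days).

te_Foundation = (1 + 4·3 + 11)/6 = 24/6 = 4; σ²_Foundation = ((11−1)/6)² = 2.778
te_Framing = (7 + 4·8 + 9)/6 = 48/6 = 8; σ²_Framing = ((9−7)/6)² = 0.111
te_Roofing = (7 + 4·11 + 21)/6 = 72/6 = 12; σ²_Roofing = ((21−7)/6)² = 5.444
te_Electrical rough-in = (6 + 4·7 + 14)/6 = 48/6 = 8; σ²_Electrical rough-in = ((14−6)/6)² = 1.778
te_Plumbing rough-in = (2 + 4·5 + 8)/6 = 30/6 = 5; σ²_Plumbing rough-in = ((8−2)/6)² = 1.000
te_HVAC install = (8 + 4·13 + 24)/6 = 84/6 = 14; σ²_HVAC install = ((24−8)/6)² = 7.111
te_Insulation = (2 + 4·3 + 4)/6 = 18/6 = 3; σ²_Insulation = ((4−2)/6)² = 0.111
te_Drywall = (1 + 4·6 + 11)/6 = 36/6 = 6; σ²_Drywall = ((11−1)/6)² = 2.778
te_Painting = (5 + 4·9 + 13)/6 = 54/6 = 9; σ²_Painting = ((13−5)/6)² = 1.778
te_Flooring = (5 + 4·11 + 17)/6 = 66/6 = 11; σ²_Flooring = ((17−5)/6)² = 4.000

Forward pass:
ES_Foundation = 0; EF_Foundation = 4
ES_Framing = 0; EF_Framing = 8
ES_Roofing = 0; EF_Roofing = 12
ES_Electrical rough-in = 0; EF_Electrical rough-in = 8
ES_Plumbing rough-in = 0; EF_Plumbing rough-in = 5
ES_HVAC install = 5; EF_HVAC install = 5+14 = 19
ES_Insulation = 5; EF_Insulation = 5+3 = 8
ES_Drywall = 8; EF_Drywall = 8+6 = 14
ES_Painting = 8; EF_Painting = 8+9 = 17
ES_Flooring = max(EF_Foundation=4, EF_Roofing=12, EF_HVAC install=19, EF_Insulation=8, EF_Drywall=14, EF_Painting=17) = 19; EF_Flooring = 19+11 = 30
Expected project duration μ = 30 days. Critical path: Plumbing rough-in → HVAC install → Flooring.

Variance along critical path = 1.000 + 7.111 + 4.000 = 12.111; σ = √12.111 = 3.480 days.
Z = (32 − 30) / 3.480 = 0.575
P(T ≤ 32) = Φ(0.575) ≈ 0.717

0.717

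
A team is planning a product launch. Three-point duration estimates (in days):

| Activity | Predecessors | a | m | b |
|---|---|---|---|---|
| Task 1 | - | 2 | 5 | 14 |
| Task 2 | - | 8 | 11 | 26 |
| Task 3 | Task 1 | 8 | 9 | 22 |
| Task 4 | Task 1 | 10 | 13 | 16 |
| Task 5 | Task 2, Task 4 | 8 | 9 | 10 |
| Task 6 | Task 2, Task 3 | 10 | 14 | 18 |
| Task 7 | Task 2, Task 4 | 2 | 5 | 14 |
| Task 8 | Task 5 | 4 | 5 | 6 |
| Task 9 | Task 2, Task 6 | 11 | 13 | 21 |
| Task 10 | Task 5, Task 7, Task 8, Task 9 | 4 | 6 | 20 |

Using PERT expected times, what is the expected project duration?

te_Task 1 = (2 + 4·5 + 14)/6 = 36/6 = 6
te_Task 2 = (8 + 4·11 + 26)/6 = 78/6 = 13
te_Task 3 = (8 + 4·9 + 22)/6 = 66/6 = 11
te_Task 4 = (10 + 4·13 + 16)/6 = 78/6 = 13
te_Task 5 = (8 + 4·9 + 10)/6 = 54/6 = 9
te_Task 6 = (10 + 4·14 + 18)/6 = 84/6 = 14
te_Task 7 = (2 + 4·5 + 14)/6 = 36/6 = 6
te_Task 8 = (4 + 4·5 + 6)/6 = 30/6 = 5
te_Task 9 = (11 + 4·13 + 21)/6 = 84/6 = 14
te_Task 10 = (4 + 4·6 + 20)/6 = 48/6 = 8

Forward pass:
ES_Task 1 = 0; EF_Task 1 = 6
ES_Task 2 = 0; EF_Task 2 = 13
ES_Task 3 = 6; EF_Task 3 = 6+11 = 17
ES_Task 4 = 6; EF_Task 4 = 6+13 = 19
ES_Task 5 = max(EF_Task 2=13, EF_Task 4=19) = 19; EF_Task 5 = 19+9 = 28
ES_Task 6 = max(EF_Task 2=13, EF_Task 3=17) = 17; EF_Task 6 = 17+14 = 31
ES_Task 7 = max(EF_Task 2=13, EF_Task 4=19) = 19; EF_Task 7 = 19+6 = 25
ES_Task 8 = 28; EF_Task 8 = 28+5 = 33
ES_Task 9 = max(EF_Task 2=13, EF_Task 6=31) = 31; EF_Task 9 = 31+14 = 45
ES_Task 10 = max(EF_Task 5=28, EF_Task 7=25, EF_Task 8=33, EF_Task 9=45) = 45; EF_Task 10 = 45+8 = 53
Expected project duration μ = 53 days. Critical path: Task 1 → Task 3 → Task 6 → Task 9 → Task 10.

53 days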